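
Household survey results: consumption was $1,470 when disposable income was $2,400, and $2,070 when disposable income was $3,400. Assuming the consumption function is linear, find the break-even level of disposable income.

MPC = (2070 − 1470)/(3400 − 2400) = 600/1000 = 0.6
a = 1470 − 0.6(2400) = 1470 − 1440 = 30
Break-even: Y = a/(1−MPC) = 30/0.4 = 75

Y = 75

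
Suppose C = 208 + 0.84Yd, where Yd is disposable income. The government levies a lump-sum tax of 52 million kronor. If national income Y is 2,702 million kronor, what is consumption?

Yd = Y − T = 2702 − 52 = 2650
C = 208 + 0.84(2650) = 208 + 2226 = 2434

C = 2434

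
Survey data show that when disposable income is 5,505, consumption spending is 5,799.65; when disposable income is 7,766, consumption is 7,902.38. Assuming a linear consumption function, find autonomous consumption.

MPC = ΔC/ΔY = (7902.38 − 5799.65)/(7766 − 5505) = 2102.73/2261 = 0.93
a = C − MPC·Y = 5799.65 − 0.93(5505) = 5799.65 − 5119.65 = 680

a = 680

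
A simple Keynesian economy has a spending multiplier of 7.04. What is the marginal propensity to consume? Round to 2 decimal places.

MPC = 0.86

k = 1/(1 − MPC), so 1 − MPC = 1/k = 1/7.04 = 0.1420
MPC = 1 − 0.1420 = 0.86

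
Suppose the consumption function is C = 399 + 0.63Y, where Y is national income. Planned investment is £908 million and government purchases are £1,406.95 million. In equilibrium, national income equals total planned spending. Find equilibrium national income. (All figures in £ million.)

Y = C + I + G = 399 + 0.63Y + 908 + 1406.95
Y − 0.63Y = 2713.95
0.37Y = 2713.95, so Y = 2713.95/0.37 = 7335

Y = 7335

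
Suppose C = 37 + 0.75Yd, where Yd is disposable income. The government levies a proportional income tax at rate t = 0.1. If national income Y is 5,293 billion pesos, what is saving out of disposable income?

S = 1153.925

Yd = (1 − 0.1)(5293) = 0.9(5293) = 4763.7
C = 37 + 0.75(4763.7) = 37 + 3572.775 = 3609.775
S = Yd − C = 4763.7 − 3609.775 = 1153.925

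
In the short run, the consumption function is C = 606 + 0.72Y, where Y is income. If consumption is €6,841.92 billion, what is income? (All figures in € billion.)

606 + 0.72Y = 6841.92
0.72Y = 6235.92, so Y = 6235.92/0.72 = 8661

Y = 8661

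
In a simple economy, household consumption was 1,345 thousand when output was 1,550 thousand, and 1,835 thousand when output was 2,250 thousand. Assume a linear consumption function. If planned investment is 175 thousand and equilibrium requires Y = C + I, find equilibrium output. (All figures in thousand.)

MPC = (1835 − 1345)/(2250 − 1550) = 490/700 = 0.7
a = 1345 − 0.7(1550) = 260
Equilibrium: Y = 260 + 0.7Y + 175
0.3Y = 435, so Y = 435/0.3 = 1450

Y = 1450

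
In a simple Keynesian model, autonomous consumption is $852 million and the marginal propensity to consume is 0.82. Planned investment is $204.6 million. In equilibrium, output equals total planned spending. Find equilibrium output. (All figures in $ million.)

Y = C + I = 852 + 0.82Y + 204.6
Y − 0.82Y = 1056.6
0.18Y = 1056.6, so Y = 1056.6/0.18 = 5870

Y = 5870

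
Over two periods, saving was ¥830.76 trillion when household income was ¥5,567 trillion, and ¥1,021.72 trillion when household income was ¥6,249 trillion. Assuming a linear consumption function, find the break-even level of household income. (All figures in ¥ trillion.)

Y = 2600

MPS = ΔS/ΔY = (1021.72 − 830.76)/(6249 − 5567) = 190.96/682 = 0.28
MPC = 1 − MPS = 0.72
From S(5567) = 830.76: −a + 0.28(5567) = 830.76, so a = 1558.76 − 830.76 = 728
Break-even (S = 0): Y = a/MPS = 728/0.28 = 2600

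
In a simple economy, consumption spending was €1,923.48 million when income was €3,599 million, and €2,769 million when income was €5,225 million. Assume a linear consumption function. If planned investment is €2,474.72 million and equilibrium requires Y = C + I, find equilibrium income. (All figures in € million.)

MPC = (2769 − 1923.48)/(5225 − 3599) = 845.52/1626 = 0.52
a = 1923.48 − 0.52(3599) = 52
Equilibrium: Y = 52 + 0.52Y + 2474.72
0.48Y = 2526.72, so Y = 2526.72/0.48 = 5264

Y = 5264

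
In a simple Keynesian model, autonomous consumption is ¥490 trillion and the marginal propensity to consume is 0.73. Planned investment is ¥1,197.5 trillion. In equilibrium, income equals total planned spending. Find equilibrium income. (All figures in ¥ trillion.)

Y = C + I = 490 + 0.73Y + 1197.5
Y − 0.73Y = 1687.5
0.27Y = 1687.5, so Y = 1687.5/0.27 = 6250

Y = 6250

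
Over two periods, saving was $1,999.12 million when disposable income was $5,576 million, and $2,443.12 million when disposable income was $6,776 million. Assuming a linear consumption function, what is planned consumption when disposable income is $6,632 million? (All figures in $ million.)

C = 4242.16

MPS = ΔS/ΔY = (2443.12 − 1999.12)/(6776 − 5576) = 444/1200 = 0.37
MPC = 1 − MPS = 0.63
Autonomous saving = 1999.12 − 0.37(5576) = -64, so a = 64
C = 64 + 0.63(6632) = 64 + 4178.16 = 4242.16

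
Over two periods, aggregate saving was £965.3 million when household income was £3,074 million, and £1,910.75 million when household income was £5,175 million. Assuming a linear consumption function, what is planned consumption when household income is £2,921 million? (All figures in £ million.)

MPS = ΔS/ΔY = (1910.75 − 965.3)/(5175 − 3074) = 945.45/2101 = 0.45
MPC = 1 − MPS = 0.55
Autonomous saving = 965.3 − 0.45(3074) = -418, so a = 418
C = 418 + 0.55(2921) = 418 + 1606.55 = 2024.55

C = 2024.55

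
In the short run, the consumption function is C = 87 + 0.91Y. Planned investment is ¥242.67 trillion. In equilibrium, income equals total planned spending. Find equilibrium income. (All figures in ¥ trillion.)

Y = 3663

Y = C + I = 87 + 0.91Y + 242.67
Y − 0.91Y = 329.67
0.09Y = 329.67, so Y = 329.67/0.09 = 3663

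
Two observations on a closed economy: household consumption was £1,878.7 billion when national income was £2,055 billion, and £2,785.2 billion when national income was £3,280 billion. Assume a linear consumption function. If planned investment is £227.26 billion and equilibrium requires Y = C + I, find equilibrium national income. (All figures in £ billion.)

MPC = (2785.2 − 1878.7)/(3280 − 2055) = 906.5/1225 = 0.74
a = 1878.7 − 0.74(2055) = 358
Equilibrium: Y = 358 + 0.74Y + 227.26
0.26Y = 585.26, so Y = 585.26/0.26 = 2251

Y = 2251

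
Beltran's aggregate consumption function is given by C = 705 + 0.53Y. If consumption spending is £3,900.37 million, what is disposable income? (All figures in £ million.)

Y = 6029

705 + 0.53Y = 3900.37
0.53Y = 3195.37, so Y = 3195.37/0.53 = 6029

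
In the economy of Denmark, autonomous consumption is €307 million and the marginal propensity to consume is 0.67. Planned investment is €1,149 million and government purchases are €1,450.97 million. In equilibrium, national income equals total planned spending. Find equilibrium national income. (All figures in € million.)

Y = C + I + G = 307 + 0.67Y + 1149 + 1450.97
Y − 0.67Y = 2906.97
0.33Y = 2906.97, so Y = 2906.97/0.33 = 8809

Y = 8809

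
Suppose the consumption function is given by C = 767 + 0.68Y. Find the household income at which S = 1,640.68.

S = Y − C = -767 + 0.32Y
-767 + 0.32Y = 1640.68, so 0.32Y = 2407.68 and Y = 7524

Y = 7524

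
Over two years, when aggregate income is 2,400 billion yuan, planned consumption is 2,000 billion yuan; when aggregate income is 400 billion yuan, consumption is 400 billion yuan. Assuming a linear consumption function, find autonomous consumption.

a = 80

MPC = ΔC/ΔY = (2000 − 400)/(2400 − 400) = 1600/2000 = 0.8
a = C − MPC·Y = 400 − 0.8(400) = 400 − 320 = 80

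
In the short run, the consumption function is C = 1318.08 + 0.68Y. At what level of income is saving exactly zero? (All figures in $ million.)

Y = 4119

At break-even, C = Y: 1318.08 + 0.68Y = Y
0.32Y = 1318.08, so Y = 1318.08/0.32 = 4119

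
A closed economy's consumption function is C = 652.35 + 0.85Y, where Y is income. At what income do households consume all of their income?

At break-even, C = Y: 652.35 + 0.85Y = Y
0.15Y = 652.35, so Y = 652.35/0.15 = 4349

Y = 4349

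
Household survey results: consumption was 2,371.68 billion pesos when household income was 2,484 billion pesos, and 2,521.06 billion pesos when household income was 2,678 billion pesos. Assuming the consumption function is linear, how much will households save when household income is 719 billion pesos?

MPC = (2521.06 − 2371.68)/(2678 − 2484) = 149.38/194 = 0.77
a = 2371.68 − 0.77(2484) = 2371.68 − 1912.68 = 459
C = 459 + 0.77(719) = 1012.63
S = 719 − 1012.63 = -293.63

S = -293.63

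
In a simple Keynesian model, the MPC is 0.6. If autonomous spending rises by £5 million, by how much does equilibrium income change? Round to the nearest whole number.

The multiplier is 1/(1 − MPC) = 1/0.4.
ΔY = 5/0.4 = 12.50 ≈ 13

ΔY ≈ 13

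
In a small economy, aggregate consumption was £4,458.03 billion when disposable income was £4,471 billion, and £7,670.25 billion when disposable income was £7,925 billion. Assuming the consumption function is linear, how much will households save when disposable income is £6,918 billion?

MPC = (7670.25 − 4458.03)/(7925 − 4471) = 3212.22/3454 = 0.93
a = 4458.03 − 0.93(4471) = 4458.03 − 4158.03 = 300
C = 300 + 0.93(6918) = 6733.74
S = 6918 − 6733.74 = 184.26

S = 184.26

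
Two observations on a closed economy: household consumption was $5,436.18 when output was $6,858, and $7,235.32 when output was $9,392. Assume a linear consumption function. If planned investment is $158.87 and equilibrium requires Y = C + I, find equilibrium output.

MPC = (7235.32 − 5436.18)/(9392 − 6858) = 1799.14/2534 = 0.71
a = 5436.18 − 0.71(6858) = 567
Equilibrium: Y = 567 + 0.71Y + 158.87
0.29Y = 725.87, so Y = 725.87/0.29 = 2503

Y = 2503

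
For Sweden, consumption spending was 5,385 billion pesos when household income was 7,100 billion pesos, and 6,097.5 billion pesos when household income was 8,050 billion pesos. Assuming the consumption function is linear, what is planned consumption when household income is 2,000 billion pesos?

C = 1560

MPC = (6097.5 − 5385)/(8050 − 7100) = 712.5/950 = 0.75
a = 5385 − 0.75(7100) = 5385 − 5325 = 60
C = 60 + 0.75(2000) = 60 + 1500 = 1560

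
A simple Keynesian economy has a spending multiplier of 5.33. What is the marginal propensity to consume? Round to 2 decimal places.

k = 1/(1 − MPC), so 1 − MPC = 1/k = 1/5.33 = 0.1876
MPC = 1 − 0.1876 = 0.81

MPC = 0.81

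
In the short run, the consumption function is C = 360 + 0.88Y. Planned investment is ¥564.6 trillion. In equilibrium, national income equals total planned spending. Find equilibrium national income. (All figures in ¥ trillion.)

Y = 7705

Y = C + I = 360 + 0.88Y + 564.6
Y − 0.88Y = 924.6
0.12Y = 924.6, so Y = 924.6/0.12 = 7705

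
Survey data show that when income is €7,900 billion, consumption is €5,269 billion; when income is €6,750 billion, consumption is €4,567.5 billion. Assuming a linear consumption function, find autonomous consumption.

MPC = ΔC/ΔY = (5269 − 4567.5)/(7900 − 6750) = 701.5/1150 = 0.61
a = C − MPC·Y = 4567.5 − 0.61(6750) = 4567.5 − 4117.5 = 450

a = 450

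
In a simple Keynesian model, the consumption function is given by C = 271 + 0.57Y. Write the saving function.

S = -271 + 0.43Y

S = Y − C = Y − (271 + 0.57Y) = -271 + (1 − 0.57)Y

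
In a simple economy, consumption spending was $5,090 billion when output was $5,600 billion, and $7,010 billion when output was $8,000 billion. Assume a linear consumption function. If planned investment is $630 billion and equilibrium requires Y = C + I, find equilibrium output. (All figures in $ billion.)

Y = 6200

MPC = (7010 − 5090)/(8000 − 5600) = 1920/2400 = 0.8
a = 5090 − 0.8(5600) = 610
Equilibrium: Y = 610 + 0.8Y + 630
0.2Y = 1240, so Y = 1240/0.2 = 6200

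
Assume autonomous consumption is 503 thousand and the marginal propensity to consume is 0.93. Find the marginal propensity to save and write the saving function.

MPS = 0.07; S = -503 + 0.07Y

MPS = 1 − MPC = 1 − 0.93 = 0.07
S = Y − C = -503 + 0.07Y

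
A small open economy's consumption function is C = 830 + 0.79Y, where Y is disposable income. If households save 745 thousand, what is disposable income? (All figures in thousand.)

Y = 7500

S = Y − C = -830 + 0.21Y
-830 + 0.21Y = 745, so 0.21Y = 1575 and Y = 7500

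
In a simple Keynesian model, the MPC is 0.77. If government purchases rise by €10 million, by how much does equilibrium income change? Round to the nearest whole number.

The multiplier is 1/(1 − MPC) = 1/0.23.
ΔY = 10/0.23 = 43.48 ≈ 43

ΔY ≈ 43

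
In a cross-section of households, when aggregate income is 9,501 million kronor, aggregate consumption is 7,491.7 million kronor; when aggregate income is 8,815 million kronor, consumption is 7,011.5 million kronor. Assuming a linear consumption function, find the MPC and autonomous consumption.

MPC = ΔC/ΔY = (7491.7 − 7011.5)/(9501 − 8815) = 480.2/686 = 0.7
a = C − MPC·Y = 7011.5 − 0.7(8815) = 7011.5 − 6170.5 = 841

MPC = 0.7; a = 841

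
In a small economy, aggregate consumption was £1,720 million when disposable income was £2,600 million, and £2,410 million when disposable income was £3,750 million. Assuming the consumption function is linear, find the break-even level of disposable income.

MPC = (2410 − 1720)/(3750 − 2600) = 690/1150 = 0.6
a = 1720 − 0.6(2600) = 1720 − 1560 = 160
Break-even: Y = a/(1−MPC) = 160/0.4 = 400

Y = 400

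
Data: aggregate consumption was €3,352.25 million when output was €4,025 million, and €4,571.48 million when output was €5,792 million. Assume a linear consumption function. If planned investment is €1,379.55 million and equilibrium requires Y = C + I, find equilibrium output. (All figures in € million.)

MPC = (4571.48 − 3352.25)/(5792 − 4025) = 1219.23/1767 = 0.69
a = 3352.25 − 0.69(4025) = 575
Equilibrium: Y = 575 + 0.69Y + 1379.55
0.31Y = 1954.55, so Y = 1954.55/0.31 = 6305

Y = 6305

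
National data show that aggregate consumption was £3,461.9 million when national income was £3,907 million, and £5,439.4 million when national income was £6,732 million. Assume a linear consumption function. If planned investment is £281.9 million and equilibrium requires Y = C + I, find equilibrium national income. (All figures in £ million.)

MPC = (5439.4 − 3461.9)/(6732 − 3907) = 1977.5/2825 = 0.7
a = 3461.9 − 0.7(3907) = 727
Equilibrium: Y = 727 + 0.7Y + 281.9
0.3Y = 1008.9, so Y = 1008.9/0.3 = 3363

Y = 3363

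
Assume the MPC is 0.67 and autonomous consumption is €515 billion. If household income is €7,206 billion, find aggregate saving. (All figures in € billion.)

S = 1862.98

C = 515 + 0.67(7206) = 515 + 4828.02 = 5343.02
S = Y − C = 7206 − 5343.02 = 1862.98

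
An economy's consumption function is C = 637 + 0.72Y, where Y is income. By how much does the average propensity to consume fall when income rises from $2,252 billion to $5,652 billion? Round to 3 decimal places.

ΔAPC = 0.170

At Y = 2252: C = 637 + 0.72(2252) = 2258.44, APC = 2258.44/2252 = 1.0029
At Y = 5652: C = 4706.44, APC = 4706.44/5652 = 0.8327
Fall in APC = 1.0029 − 0.8327 = 0.1702 ≈ 0.170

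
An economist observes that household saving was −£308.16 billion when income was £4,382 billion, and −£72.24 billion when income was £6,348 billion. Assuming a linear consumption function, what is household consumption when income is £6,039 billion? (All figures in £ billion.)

MPS = ΔS/ΔY = (-72.24 − (-308.16))/(6348 − 4382) = 235.92/1966 = 0.12
MPC = 1 − MPS = 0.88
Autonomous saving = -308.16 − 0.12(4382) = -834, so a = 834
C = 834 + 0.88(6039) = 834 + 5314.32 = 6148.32

C = 6148.32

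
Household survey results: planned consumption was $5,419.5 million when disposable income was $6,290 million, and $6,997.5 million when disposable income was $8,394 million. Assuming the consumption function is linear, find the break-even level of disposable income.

Y = 2808

MPC = (6997.5 − 5419.5)/(8394 − 6290) = 1578/2104 = 0.75
a = 5419.5 − 0.75(6290) = 5419.5 − 4717.5 = 702
Break-even: Y = a/(1−MPC) = 702/0.25 = 2808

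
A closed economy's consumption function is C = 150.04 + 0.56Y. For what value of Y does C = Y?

Y = 341

At break-even, C = Y: 150.04 + 0.56Y = Y
0.44Y = 150.04, so Y = 150.04/0.44 = 341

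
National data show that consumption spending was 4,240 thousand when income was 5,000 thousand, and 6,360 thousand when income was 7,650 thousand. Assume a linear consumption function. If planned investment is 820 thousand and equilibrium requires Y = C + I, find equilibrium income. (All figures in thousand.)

Y = 5300

MPC = (6360 − 4240)/(7650 − 5000) = 2120/2650 = 0.8
a = 4240 − 0.8(5000) = 240
Equilibrium: Y = 240 + 0.8Y + 820
0.2Y = 1060, so Y = 1060/0.2 = 5300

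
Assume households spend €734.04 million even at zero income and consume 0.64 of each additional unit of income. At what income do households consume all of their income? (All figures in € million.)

Y = 2039

At break-even, C = Y: 734.04 + 0.64Y = Y
0.36Y = 734.04, so Y = 734.04/0.36 = 2039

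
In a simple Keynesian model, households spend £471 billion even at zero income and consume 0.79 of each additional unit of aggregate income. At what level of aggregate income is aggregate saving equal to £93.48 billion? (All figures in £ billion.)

S = Y − C = -471 + 0.21Y
-471 + 0.21Y = 93.48, so 0.21Y = 564.48 and Y = 2688

Y = 2688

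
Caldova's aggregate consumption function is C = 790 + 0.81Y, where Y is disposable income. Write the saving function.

S = Y − C = Y − (790 + 0.81Y) = -790 + (1 − 0.81)Y

S = -790 + 0.19Y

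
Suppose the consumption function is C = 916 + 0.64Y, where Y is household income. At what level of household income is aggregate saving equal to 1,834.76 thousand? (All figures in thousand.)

S = Y − C = -916 + 0.36Y
-916 + 0.36Y = 1834.76, so 0.36Y = 2750.76 and Y = 7641

Y = 7641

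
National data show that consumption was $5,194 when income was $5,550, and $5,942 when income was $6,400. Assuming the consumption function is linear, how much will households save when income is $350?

S = -268

MPC = (5942 − 5194)/(6400 − 5550) = 748/850 = 0.88
a = 5194 − 0.88(5550) = 5194 − 4884 = 310
C = 310 + 0.88(350) = 618
S = 350 − 618 = -268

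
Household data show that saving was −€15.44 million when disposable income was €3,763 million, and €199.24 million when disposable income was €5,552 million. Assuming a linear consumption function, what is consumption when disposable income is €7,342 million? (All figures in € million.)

MPS = ΔS/ΔY = (199.24 − (-15.44))/(5552 − 3763) = 214.68/1789 = 0.12
MPC = 1 − MPS = 0.88
Autonomous saving = -15.44 − 0.12(3763) = -467, so a = 467
C = 467 + 0.88(7342) = 467 + 6460.96 = 6927.96

C = 6927.96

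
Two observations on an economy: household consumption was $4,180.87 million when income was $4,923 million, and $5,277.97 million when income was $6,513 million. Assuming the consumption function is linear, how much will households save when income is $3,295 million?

S = 237.45

MPC = (5277.97 − 4180.87)/(6513 − 4923) = 1097.1/1590 = 0.69
a = 4180.87 − 0.69(4923) = 4180.87 − 3396.87 = 784
C = 784 + 0.69(3295) = 3057.55
S = 3295 − 3057.55 = 237.45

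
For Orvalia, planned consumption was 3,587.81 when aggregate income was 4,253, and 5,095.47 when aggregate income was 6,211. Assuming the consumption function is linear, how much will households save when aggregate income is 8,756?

S = 1700.88

MPC = (5095.47 − 3587.81)/(6211 − 4253) = 1507.66/1958 = 0.77
a = 3587.81 − 0.77(4253) = 3587.81 − 3274.81 = 313
C = 313 + 0.77(8756) = 7055.12
S = 8756 − 7055.12 = 1700.88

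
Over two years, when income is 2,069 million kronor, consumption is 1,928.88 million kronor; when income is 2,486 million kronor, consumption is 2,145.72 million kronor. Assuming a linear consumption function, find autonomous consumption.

MPC = ΔC/ΔY = (2145.72 − 1928.88)/(2486 − 2069) = 216.84/417 = 0.52
a = C − MPC·Y = 1928.88 − 0.52(2069) = 1928.88 − 1075.88 = 853

a = 853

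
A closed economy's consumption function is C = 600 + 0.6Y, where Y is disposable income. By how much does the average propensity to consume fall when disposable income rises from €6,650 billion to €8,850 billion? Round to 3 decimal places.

At Y = 6650: C = 600 + 0.6(6650) = 4590, APC = 4590/6650 = 0.6902
At Y = 8850: C = 5910, APC = 5910/8850 = 0.6678
Fall in APC = 0.6902 − 0.6678 = 0.0224 ≈ 0.022

ΔAPC = 0.022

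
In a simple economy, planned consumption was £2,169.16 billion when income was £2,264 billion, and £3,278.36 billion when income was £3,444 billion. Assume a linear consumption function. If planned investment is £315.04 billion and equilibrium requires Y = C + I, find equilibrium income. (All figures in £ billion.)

Y = 5934

MPC = (3278.36 − 2169.16)/(3444 − 2264) = 1109.2/1180 = 0.94
a = 2169.16 − 0.94(2264) = 41
Equilibrium: Y = 41 + 0.94Y + 315.04
0.06Y = 356.04, so Y = 356.04/0.06 = 5934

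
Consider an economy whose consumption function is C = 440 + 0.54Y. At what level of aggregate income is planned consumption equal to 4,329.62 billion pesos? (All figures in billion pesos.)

Y = 7203

440 + 0.54Y = 4329.62
0.54Y = 3889.62, so Y = 3889.62/0.54 = 7203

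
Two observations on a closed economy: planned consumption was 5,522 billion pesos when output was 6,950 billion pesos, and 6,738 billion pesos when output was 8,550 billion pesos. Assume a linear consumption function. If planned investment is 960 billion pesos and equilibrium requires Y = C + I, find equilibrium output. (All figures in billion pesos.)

Y = 5000

MPC = (6738 − 5522)/(8550 − 6950) = 1216/1600 = 0.76
a = 5522 − 0.76(6950) = 240
Equilibrium: Y = 240 + 0.76Y + 960
0.24Y = 1200, so Y = 1200/0.24 = 5000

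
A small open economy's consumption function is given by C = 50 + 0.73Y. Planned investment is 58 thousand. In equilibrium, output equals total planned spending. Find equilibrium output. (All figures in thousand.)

Y = 400

Y = C + I = 50 + 0.73Y + 58
Y − 0.73Y = 108
0.27Y = 108, so Y = 108/0.27 = 400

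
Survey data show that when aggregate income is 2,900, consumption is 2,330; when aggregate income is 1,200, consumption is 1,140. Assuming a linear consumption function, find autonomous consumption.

MPC = ΔC/ΔY = (2330 − 1140)/(2900 − 1200) = 1190/1700 = 0.7
a = C − MPC·Y = 1140 − 0.7(1200) = 1140 − 840 = 300

a = 300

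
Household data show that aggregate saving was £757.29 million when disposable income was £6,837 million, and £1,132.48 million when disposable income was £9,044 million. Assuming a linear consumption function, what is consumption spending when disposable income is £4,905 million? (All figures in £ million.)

C = 4476.15

MPS = ΔS/ΔY = (1132.48 − 757.29)/(9044 − 6837) = 375.19/2207 = 0.17
MPC = 1 − MPS = 0.83
Autonomous saving = 757.29 − 0.17(6837) = -405, so a = 405
C = 405 + 0.83(4905) = 405 + 4071.15 = 4476.15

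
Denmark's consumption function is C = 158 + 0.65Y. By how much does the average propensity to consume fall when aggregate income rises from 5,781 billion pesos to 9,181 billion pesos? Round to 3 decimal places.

At Y = 5781: C = 158 + 0.65(5781) = 3915.65, APC = 3915.65/5781 = 0.6773
At Y = 9181: C = 6125.65, APC = 6125.65/9181 = 0.6672
Fall in APC = 0.6773 − 0.6672 = 0.0101 ≈ 0.010

ΔAPC = 0.010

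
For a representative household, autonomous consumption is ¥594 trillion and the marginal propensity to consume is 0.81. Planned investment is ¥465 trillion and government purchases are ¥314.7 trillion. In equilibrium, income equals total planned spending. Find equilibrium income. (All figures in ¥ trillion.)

Y = 7230

Y = C + I + G = 594 + 0.81Y + 465 + 314.7
Y − 0.81Y = 1373.7
0.19Y = 1373.7, so Y = 1373.7/0.19 = 7230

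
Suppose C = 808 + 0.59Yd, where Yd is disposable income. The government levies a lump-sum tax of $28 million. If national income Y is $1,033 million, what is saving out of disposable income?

Yd = Y − T = 1033 − 28 = 1005
C = 808 + 0.59(1005) = 808 + 592.95 = 1400.95
S = Yd − C = 1005 − 1400.95 = -395.95

S = -395.95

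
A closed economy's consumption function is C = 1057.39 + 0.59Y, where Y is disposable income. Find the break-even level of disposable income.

At break-even, C = Y: 1057.39 + 0.59Y = Y
0.41Y = 1057.39, so Y = 1057.39/0.41 = 2579

Y = 2579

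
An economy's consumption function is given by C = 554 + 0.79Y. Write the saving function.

S = -554 + 0.21Y

S = Y − C = Y − (554 + 0.79Y) = -554 + (1 − 0.79)Y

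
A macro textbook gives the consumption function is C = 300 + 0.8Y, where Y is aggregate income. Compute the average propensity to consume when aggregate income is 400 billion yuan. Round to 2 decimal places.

C = 300 + 0.8(400) = 620
APC = C/Y = 620/400 = 1.55

APC = 1.55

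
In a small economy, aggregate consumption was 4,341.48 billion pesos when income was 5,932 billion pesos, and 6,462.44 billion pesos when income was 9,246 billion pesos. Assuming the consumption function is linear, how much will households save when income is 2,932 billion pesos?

MPC = (6462.44 − 4341.48)/(9246 − 5932) = 2120.96/3314 = 0.64
a = 4341.48 − 0.64(5932) = 4341.48 − 3796.48 = 545
C = 545 + 0.64(2932) = 2421.48
S = 2932 − 2421.48 = 510.52

S = 510.52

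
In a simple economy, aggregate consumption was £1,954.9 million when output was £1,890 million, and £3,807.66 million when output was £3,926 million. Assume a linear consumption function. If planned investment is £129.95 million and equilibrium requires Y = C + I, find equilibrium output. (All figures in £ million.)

Y = 4055

MPC = (3807.66 − 1954.9)/(3926 − 1890) = 1852.76/2036 = 0.91
a = 1954.9 − 0.91(1890) = 235
Equilibrium: Y = 235 + 0.91Y + 129.95
0.09Y = 364.95, so Y = 364.95/0.09 = 4055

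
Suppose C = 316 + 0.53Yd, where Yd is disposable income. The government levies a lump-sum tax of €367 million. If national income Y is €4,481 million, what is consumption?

C = 2496.42

Yd = Y − T = 4481 − 367 = 4114
C = 316 + 0.53(4114) = 316 + 2180.42 = 2496.42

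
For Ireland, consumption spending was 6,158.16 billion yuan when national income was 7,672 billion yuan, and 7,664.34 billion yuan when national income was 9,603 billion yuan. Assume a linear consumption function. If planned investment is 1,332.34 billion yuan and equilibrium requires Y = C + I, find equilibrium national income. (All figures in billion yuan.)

MPC = (7664.34 − 6158.16)/(9603 − 7672) = 1506.18/1931 = 0.78
a = 6158.16 − 0.78(7672) = 174
Equilibrium: Y = 174 + 0.78Y + 1332.34
0.22Y = 1506.34, so Y = 1506.34/0.22 = 6847

Y = 6847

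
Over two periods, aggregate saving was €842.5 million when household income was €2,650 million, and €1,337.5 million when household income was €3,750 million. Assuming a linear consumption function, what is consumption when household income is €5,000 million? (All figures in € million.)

MPS = ΔS/ΔY = (1337.5 − 842.5)/(3750 − 2650) = 495/1100 = 0.45
MPC = 1 − MPS = 0.55
Autonomous saving = 842.5 − 0.45(2650) = -350, so a = 350
C = 350 + 0.55(5000) = 350 + 2750 = 3100

C = 3100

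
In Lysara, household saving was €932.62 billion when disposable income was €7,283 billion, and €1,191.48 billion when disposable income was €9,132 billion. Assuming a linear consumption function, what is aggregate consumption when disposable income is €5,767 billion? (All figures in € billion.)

MPS = ΔS/ΔY = (1191.48 − 932.62)/(9132 − 7283) = 258.86/1849 = 0.14
MPC = 1 − MPS = 0.86
Autonomous saving = 932.62 − 0.14(7283) = -87, so a = 87
C = 87 + 0.86(5767) = 87 + 4959.62 = 5046.62

C = 5046.62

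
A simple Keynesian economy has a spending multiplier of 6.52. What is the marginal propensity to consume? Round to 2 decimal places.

MPC = 0.85

k = 1/(1 − MPC), so 1 − MPC = 1/k = 1/6.52 = 0.1534
MPC = 1 − 0.1534 = 0.85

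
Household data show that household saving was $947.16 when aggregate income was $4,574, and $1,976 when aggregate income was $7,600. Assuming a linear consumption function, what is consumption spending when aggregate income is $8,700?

C = 6350

MPS = ΔS/ΔY = (1976 − 947.16)/(7600 − 4574) = 1028.84/3026 = 0.34
MPC = 1 − MPS = 0.66
Autonomous saving = 947.16 − 0.34(4574) = -608, so a = 608
C = 608 + 0.66(8700) = 608 + 5742 = 6350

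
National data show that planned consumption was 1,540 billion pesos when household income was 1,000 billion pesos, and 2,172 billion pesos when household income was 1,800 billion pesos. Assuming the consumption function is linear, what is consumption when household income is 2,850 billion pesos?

C = 3001.5

MPC = (2172 − 1540)/(1800 − 1000) = 632/800 = 0.79
a = 1540 − 0.79(1000) = 1540 − 790 = 750
C = 750 + 0.79(2850) = 750 + 2251.5 = 3001.5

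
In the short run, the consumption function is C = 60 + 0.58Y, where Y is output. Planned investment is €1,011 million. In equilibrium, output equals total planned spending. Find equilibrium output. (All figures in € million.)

Y = 2550

Y = C + I = 60 + 0.58Y + 1011
Y − 0.58Y = 1071
0.42Y = 1071, so Y = 1071/0.42 = 2550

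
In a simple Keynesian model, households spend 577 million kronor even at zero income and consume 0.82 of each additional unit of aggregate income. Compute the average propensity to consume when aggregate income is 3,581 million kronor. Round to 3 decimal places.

C = 577 + 0.82(3581) = 3513.42
APC = C/Y = 3513.42/3581 = 0.981

APC = 0.981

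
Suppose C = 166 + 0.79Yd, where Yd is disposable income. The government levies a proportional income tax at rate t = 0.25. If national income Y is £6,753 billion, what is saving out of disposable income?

Yd = (1 − 0.25)(6753) = 0.75(6753) = 5064.75
C = 166 + 0.79(5064.75) = 166 + 4001.1525 = 4167.1525
S = Yd − C = 5064.75 − 4167.1525 = 897.5975

S = 897.5975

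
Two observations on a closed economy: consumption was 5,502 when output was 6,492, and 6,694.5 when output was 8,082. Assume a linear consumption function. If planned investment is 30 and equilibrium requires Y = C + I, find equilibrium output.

MPC = (6694.5 − 5502)/(8082 − 6492) = 1192.5/1590 = 0.75
a = 5502 − 0.75(6492) = 633
Equilibrium: Y = 633 + 0.75Y + 30
0.25Y = 663, so Y = 663/0.25 = 2652

Y = 2652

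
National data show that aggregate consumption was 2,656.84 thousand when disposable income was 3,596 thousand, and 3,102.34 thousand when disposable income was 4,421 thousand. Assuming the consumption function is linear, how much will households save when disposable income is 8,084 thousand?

MPC = (3102.34 − 2656.84)/(4421 − 3596) = 445.5/825 = 0.54
a = 2656.84 − 0.54(3596) = 2656.84 − 1941.84 = 715
C = 715 + 0.54(8084) = 5080.36
S = 8084 − 5080.36 = 3003.64

S = 3003.64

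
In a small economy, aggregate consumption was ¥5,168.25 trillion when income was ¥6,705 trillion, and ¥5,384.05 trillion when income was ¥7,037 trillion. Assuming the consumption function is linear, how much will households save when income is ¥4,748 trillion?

MPC = (5384.05 − 5168.25)/(7037 − 6705) = 215.8/332 = 0.65
a = 5168.25 − 0.65(6705) = 5168.25 − 4358.25 = 810
C = 810 + 0.65(4748) = 3896.2
S = 4748 − 3896.2 = 851.8

S = 851.8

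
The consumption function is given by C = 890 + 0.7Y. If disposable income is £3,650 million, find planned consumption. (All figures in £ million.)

C = 3445

C = 890 + 0.7(3650) = 890 + 2555 = 3445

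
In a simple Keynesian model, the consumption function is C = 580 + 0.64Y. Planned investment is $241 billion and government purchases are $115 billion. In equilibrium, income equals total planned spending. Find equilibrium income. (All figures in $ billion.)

Y = 2600

Y = C + I + G = 580 + 0.64Y + 241 + 115
Y − 0.64Y = 936
0.36Y = 936, so Y = 936/0.36 = 2600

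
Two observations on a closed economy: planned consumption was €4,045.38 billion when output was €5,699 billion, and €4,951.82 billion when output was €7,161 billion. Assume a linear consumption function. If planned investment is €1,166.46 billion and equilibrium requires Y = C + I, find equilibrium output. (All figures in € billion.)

Y = 4417

MPC = (4951.82 − 4045.38)/(7161 − 5699) = 906.44/1462 = 0.62
a = 4045.38 − 0.62(5699) = 512
Equilibrium: Y = 512 + 0.62Y + 1166.46
0.38Y = 1678.46, so Y = 1678.46/0.38 = 4417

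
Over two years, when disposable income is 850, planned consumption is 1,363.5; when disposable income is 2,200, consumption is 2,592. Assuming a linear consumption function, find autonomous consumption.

MPC = ΔC/ΔY = (2592 − 1363.5)/(2200 − 850) = 1228.5/1350 = 0.91
a = C − MPC·Y = 1363.5 − 0.91(850) = 1363.5 − 773.5 = 590

a = 590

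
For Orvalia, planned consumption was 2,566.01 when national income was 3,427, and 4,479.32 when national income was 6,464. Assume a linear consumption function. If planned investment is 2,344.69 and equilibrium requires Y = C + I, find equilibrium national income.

MPC = (4479.32 − 2566.01)/(6464 − 3427) = 1913.31/3037 = 0.63
a = 2566.01 − 0.63(3427) = 407
Equilibrium: Y = 407 + 0.63Y + 2344.69
0.37Y = 2751.69, so Y = 2751.69/0.37 = 7437

Y = 7437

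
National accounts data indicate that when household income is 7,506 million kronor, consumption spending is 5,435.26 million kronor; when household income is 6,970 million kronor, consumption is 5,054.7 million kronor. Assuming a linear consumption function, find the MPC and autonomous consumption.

MPC = ΔC/ΔY = (5435.26 − 5054.7)/(7506 − 6970) = 380.56/536 = 0.71
a = C − MPC·Y = 5054.7 − 0.71(6970) = 5054.7 − 4948.7 = 106

MPC = 0.71; a = 106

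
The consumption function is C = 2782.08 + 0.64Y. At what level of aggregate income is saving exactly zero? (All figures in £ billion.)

At break-even, C = Y: 2782.08 + 0.64Y = Y
0.36Y = 2782.08, so Y = 2782.08/0.36 = 7728

Y = 7728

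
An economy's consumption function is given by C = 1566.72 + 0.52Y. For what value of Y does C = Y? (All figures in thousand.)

Y = 3264

At break-even, C = Y: 1566.72 + 0.52Y = Y
0.48Y = 1566.72, so Y = 1566.72/0.48 = 3264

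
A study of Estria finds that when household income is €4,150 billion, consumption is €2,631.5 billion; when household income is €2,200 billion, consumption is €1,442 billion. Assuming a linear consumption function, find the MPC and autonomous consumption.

MPC = 0.61; a = 100

MPC = ΔC/ΔY = (2631.5 − 1442)/(4150 − 2200) = 1189.5/1950 = 0.61
a = C − MPC·Y = 1442 − 0.61(2200) = 1442 − 1342 = 100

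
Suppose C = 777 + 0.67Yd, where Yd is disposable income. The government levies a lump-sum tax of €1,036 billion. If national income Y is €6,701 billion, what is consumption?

Yd = Y − T = 6701 − 1036 = 5665
C = 777 + 0.67(5665) = 777 + 3795.55 = 4572.55

C = 4572.55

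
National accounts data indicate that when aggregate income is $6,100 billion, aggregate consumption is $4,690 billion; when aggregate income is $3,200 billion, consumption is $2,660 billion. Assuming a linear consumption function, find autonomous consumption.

MPC = ΔC/ΔY = (4690 − 2660)/(6100 − 3200) = 2030/2900 = 0.7
a = C − MPC·Y = 2660 − 0.7(3200) = 2660 − 2240 = 420

a = 420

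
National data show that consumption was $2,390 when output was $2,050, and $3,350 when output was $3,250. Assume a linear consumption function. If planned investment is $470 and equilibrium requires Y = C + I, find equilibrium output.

Y = 6100

MPC = (3350 − 2390)/(3250 − 2050) = 960/1200 = 0.8
a = 2390 − 0.8(2050) = 750
Equilibrium: Y = 750 + 0.8Y + 470
0.2Y = 1220, so Y = 1220/0.2 = 6100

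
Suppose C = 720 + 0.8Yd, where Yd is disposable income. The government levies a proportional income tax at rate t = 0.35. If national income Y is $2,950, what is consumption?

Yd = (1 − 0.35)(2950) = 0.65(2950) = 1917.5
C = 720 + 0.8(1917.5) = 720 + 1534 = 2254

C = 2254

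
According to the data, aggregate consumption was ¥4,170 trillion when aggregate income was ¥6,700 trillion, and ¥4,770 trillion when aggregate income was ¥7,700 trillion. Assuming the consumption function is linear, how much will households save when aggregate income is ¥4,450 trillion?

S = 1630

MPC = (4770 − 4170)/(7700 − 6700) = 600/1000 = 0.6
a = 4170 − 0.6(6700) = 4170 − 4020 = 150
C = 150 + 0.6(4450) = 2820
S = 4450 − 2820 = 1630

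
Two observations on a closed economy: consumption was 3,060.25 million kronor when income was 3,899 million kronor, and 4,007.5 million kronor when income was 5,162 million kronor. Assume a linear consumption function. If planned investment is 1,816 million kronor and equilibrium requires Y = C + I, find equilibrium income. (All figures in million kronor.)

Y = 7808

MPC = (4007.5 − 3060.25)/(5162 − 3899) = 947.25/1263 = 0.75
a = 3060.25 − 0.75(3899) = 136
Equilibrium: Y = 136 + 0.75Y + 1816
0.25Y = 1952, so Y = 1952/0.25 = 7808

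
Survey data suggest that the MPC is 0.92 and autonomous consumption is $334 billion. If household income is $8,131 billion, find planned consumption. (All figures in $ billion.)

C = 334 + 0.92(8131) = 334 + 7480.52 = 7814.52

C = 7814.52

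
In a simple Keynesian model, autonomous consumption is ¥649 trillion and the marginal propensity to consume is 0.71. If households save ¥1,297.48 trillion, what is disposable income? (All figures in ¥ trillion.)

S = Y − C = -649 + 0.29Y
-649 + 0.29Y = 1297.48, so 0.29Y = 1946.48 and Y = 6712

Y = 6712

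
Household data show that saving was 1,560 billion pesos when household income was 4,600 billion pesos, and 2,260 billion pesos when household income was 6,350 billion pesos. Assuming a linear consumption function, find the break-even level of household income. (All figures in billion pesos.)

Y = 700

MPS = ΔS/ΔY = (2260 − 1560)/(6350 − 4600) = 700/1750 = 0.4
MPC = 1 − MPS = 0.6
From S(4600) = 1560: −a + 0.4(4600) = 1560, so a = 1840 − 1560 = 280
Break-even (S = 0): Y = a/MPS = 280/0.4 = 700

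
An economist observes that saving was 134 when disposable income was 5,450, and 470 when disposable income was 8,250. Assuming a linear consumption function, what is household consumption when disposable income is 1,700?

C = 2016

MPS = ΔS/ΔY = (470 − 134)/(8250 − 5450) = 336/2800 = 0.12
MPC = 1 − MPS = 0.88
Autonomous saving = 134 − 0.12(5450) = -520, so a = 520
C = 520 + 0.88(1700) = 520 + 1496 = 2016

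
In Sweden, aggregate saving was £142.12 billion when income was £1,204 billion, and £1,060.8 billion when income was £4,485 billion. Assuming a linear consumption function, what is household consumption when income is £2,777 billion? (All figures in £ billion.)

C = 2194.44

MPS = ΔS/ΔY = (1060.8 − 142.12)/(4485 − 1204) = 918.68/3281 = 0.28
MPC = 1 − MPS = 0.72
Autonomous saving = 142.12 − 0.28(1204) = -195, so a = 195
C = 195 + 0.72(2777) = 195 + 1999.44 = 2194.44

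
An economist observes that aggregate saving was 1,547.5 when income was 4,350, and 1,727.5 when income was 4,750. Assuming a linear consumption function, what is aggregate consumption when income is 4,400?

C = 2830

MPS = ΔS/ΔY = (1727.5 − 1547.5)/(4750 − 4350) = 180/400 = 0.45
MPC = 1 − MPS = 0.55
Autonomous saving = 1547.5 − 0.45(4350) = -410, so a = 410
C = 410 + 0.55(4400) = 410 + 2420 = 2830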